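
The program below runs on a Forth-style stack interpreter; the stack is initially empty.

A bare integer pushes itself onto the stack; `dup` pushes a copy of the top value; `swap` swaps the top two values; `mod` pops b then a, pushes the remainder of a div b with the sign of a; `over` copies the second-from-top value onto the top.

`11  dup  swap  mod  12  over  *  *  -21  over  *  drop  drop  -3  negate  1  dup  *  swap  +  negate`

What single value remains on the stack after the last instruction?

-4

11     → [11]
dup    → [11, 11]
swap   → [11, 11]
mod    → [0]
12     → [0, 12]
over   → [0, 12, 0]
*      → [0, 0]
*      → [0]
-21    → [0, -21]
over   → [0, -21, 0]
*      → [0, 0]
drop   → [0]
drop   → []
-3     → [-3]
negate → [3]
1      → [3, 1]
dup    → [3, 1, 1]
*      → [3, 1]
swap   → [1, 3]
+      → [4]
negate → [-4]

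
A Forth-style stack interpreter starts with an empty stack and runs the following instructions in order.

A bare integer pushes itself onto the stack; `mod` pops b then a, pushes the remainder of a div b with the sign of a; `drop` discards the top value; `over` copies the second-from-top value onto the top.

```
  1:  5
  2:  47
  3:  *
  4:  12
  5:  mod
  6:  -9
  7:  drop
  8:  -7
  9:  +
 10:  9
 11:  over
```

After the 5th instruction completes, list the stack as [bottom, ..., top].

[7]

5   -> [5]
47  -> [5, 47]
*   -> [235]
12  -> [235, 12]
mod -> [7]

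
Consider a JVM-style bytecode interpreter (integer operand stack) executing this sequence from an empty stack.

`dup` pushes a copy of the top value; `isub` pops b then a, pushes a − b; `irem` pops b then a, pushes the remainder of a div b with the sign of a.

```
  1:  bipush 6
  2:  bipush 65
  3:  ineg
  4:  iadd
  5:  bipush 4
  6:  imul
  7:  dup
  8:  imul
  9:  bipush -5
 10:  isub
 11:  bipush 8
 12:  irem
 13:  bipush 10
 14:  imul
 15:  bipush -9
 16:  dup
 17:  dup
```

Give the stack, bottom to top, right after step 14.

[50]

bipush 6  : [6]
bipush 65 : [6, 65]
ineg      : [6, -65]
iadd      : [-59]
bipush 4  : [-59, 4]
imul      : [-236]
dup       : [-236, -236]
imul      : [55696]
bipush -5 : [55696, -5]
isub      : [55701]
bipush 8  : [55701, 8]
irem      : [5]
bipush 10 : [5, 10]
imul      : [50]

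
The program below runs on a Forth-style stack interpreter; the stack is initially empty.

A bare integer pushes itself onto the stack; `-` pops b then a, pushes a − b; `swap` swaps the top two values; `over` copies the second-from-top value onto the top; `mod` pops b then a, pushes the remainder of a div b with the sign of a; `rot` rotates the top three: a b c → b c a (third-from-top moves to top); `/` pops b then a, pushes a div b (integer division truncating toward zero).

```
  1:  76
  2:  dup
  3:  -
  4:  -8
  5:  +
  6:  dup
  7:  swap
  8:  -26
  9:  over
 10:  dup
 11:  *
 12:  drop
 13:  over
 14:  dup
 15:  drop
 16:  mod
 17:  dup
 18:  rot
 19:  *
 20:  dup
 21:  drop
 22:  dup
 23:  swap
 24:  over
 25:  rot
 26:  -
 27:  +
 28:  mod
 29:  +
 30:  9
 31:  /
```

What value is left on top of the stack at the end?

-1

76   : 76
dup  : 76 76
-    : 0
-8   : 0 -8
+    : -8
dup  : -8 -8
swap : -8 -8
-26  : -8 -8 -26
over : -8 -8 -26 -8
dup  : -8 -8 -26 -8 -8
*    : -8 -8 -26 64
drop : -8 -8 -26
over : -8 -8 -26 -8
dup  : -8 -8 -26 -8 -8
drop : -8 -8 -26 -8
mod  : -8 -8 -2
dup  : -8 -8 -2 -2
rot  : -8 -2 -2 -8
*    : -8 -2 16
dup  : -8 -2 16 16
drop : -8 -2 16
dup  : -8 -2 16 16
swap : -8 -2 16 16
over : -8 -2 16 16 16
rot  : -8 -2 16 16 16
-    : -8 -2 16 0
+    : -8 -2 16
mod  : -8 -2
+    : -10
9    : -10 9
/    : -1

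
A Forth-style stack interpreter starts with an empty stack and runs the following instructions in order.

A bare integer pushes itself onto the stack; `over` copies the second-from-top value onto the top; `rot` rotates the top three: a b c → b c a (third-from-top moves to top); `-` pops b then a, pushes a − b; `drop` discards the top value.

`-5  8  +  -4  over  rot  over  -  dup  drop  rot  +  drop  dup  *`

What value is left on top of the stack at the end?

-5   : -5
8    : -5 8
+    : 3
-4   : 3 -4
over : 3 -4 3
rot  : -4 3 3
over : -4 3 3 3
-    : -4 3 0
dup  : -4 3 0 0
drop : -4 3 0
rot  : 3 0 -4
+    : 3 -4
drop : 3
dup  : 3 3
*    : 9

9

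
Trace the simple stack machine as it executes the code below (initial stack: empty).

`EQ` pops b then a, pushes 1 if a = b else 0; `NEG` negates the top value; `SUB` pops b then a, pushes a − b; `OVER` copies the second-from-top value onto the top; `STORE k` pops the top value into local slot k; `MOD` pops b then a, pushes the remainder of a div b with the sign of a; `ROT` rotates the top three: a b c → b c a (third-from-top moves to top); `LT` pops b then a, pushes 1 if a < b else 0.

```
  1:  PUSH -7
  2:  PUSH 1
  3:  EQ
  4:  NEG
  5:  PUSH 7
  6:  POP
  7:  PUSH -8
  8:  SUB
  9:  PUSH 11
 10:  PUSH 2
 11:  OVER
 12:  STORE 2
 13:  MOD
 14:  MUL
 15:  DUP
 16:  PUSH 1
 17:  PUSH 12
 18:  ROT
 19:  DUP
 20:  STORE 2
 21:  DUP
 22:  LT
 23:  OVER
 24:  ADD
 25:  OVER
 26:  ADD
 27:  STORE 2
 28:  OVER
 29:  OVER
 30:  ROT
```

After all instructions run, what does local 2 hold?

24

PUSH -7 : -7
PUSH 1  : -7 1
EQ      : 0
NEG     : 0
PUSH 7  : 0 7
POP     : 0
PUSH -8 : 0 -8
SUB     : 8
PUSH 11 : 8 11
PUSH 2  : 8 11 2
OVER    : 8 11 2 11
STORE 2 : 8 11 2
MOD     : 8 1
MUL     : 8
DUP     : 8 8
PUSH 1  : 8 8 1
PUSH 12 : 8 8 1 12
ROT     : 8 1 12 8
DUP     : 8 1 12 8 8
STORE 2 : 8 1 12 8
DUP     : 8 1 12 8 8
LT      : 8 1 12 0
OVER    : 8 1 12 0 12
ADD     : 8 1 12 12
OVER    : 8 1 12 12 12
ADD     : 8 1 12 24
STORE 2 : 8 1 12
OVER    : 8 1 12 1
OVER    : 8 1 12 1 12
ROT     : 8 1 1 12 12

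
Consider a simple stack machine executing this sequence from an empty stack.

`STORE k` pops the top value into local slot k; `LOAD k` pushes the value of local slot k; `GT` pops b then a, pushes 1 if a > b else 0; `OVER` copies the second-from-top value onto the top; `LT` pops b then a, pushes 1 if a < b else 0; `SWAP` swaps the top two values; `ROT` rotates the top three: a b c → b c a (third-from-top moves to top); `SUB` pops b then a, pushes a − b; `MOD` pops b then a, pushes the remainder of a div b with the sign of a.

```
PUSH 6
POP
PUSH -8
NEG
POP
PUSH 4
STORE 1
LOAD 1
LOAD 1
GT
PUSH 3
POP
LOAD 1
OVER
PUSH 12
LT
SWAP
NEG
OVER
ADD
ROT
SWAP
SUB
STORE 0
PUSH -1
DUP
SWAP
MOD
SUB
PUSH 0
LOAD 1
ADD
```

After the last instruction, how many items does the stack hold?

2

PUSH 6   6
POP      (empty)
PUSH -8  -8
NEG      8
POP      (empty)
PUSH 4   4
STORE 1  (empty)
LOAD 1   4
LOAD 1   4 4
GT       0
PUSH 3   0 3
POP      0
LOAD 1   0 4
OVER     0 4 0
PUSH 12  0 4 0 12
LT       0 4 1
SWAP     0 1 4
NEG      0 1 -4
OVER     0 1 -4 1
ADD      0 1 -3
ROT      1 -3 0
SWAP     1 0 -3
SUB      1 3
STORE 0  1
PUSH -1  1 -1
DUP      1 -1 -1
SWAP     1 -1 -1
MOD      1 0
SUB      1
PUSH 0   1 0
LOAD 1   1 0 4
ADD      1 4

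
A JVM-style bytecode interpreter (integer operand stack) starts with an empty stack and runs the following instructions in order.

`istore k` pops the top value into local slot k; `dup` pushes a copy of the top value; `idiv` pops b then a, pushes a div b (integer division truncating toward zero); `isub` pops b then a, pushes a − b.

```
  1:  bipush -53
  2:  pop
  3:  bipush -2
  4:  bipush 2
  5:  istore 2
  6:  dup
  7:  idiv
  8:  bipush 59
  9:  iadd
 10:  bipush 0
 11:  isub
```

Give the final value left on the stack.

60

bipush -53  [-53]
pop         []
bipush -2   [-2]
bipush 2    [-2, 2]
istore 2    [-2]
dup         [-2, -2]
idiv        [1]
bipush 59   [1, 59]
iadd        [60]
bipush 0    [60, 0]
isub        [60]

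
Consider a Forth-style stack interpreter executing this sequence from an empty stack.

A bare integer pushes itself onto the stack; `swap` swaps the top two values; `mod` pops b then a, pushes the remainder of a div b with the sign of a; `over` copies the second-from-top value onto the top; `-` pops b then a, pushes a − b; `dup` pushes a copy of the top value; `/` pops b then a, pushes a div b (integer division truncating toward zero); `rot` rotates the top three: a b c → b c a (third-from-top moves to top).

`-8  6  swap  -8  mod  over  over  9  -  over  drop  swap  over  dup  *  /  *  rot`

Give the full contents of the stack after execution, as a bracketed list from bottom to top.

[0, 0, 6]

-8   -> [-8]
6    -> [-8, 6]
swap -> [6, -8]
-8   -> [6, -8, -8]
mod  -> [6, 0]
over -> [6, 0, 6]
over -> [6, 0, 6, 0]
9    -> [6, 0, 6, 0, 9]
-    -> [6, 0, 6, -9]
over -> [6, 0, 6, -9, 6]
drop -> [6, 0, 6, -9]
swap -> [6, 0, -9, 6]
over -> [6, 0, -9, 6, -9]
dup  -> [6, 0, -9, 6, -9, -9]
*    -> [6, 0, -9, 6, 81]
/    -> [6, 0, -9, 0]
*    -> [6, 0, 0]
rot  -> [0, 0, 6]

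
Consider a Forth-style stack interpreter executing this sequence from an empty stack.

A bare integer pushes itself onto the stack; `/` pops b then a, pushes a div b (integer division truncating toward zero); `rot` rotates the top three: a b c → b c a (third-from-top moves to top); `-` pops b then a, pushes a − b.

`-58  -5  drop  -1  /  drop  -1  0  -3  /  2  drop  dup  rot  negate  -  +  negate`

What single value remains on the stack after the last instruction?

-58    → [-58]
-5     → [-58, -5]
drop   → [-58]
-1     → [-58, -1]
/      → [58]
drop   → []
-1     → [-1]
0      → [-1, 0]
-3     → [-1, 0, -3]
/      → [-1, 0]
2      → [-1, 0, 2]
drop   → [-1, 0]
dup    → [-1, 0, 0]
rot    → [0, 0, -1]
negate → [0, 0, 1]
-      → [0, -1]
+      → [-1]
negate → [1]

1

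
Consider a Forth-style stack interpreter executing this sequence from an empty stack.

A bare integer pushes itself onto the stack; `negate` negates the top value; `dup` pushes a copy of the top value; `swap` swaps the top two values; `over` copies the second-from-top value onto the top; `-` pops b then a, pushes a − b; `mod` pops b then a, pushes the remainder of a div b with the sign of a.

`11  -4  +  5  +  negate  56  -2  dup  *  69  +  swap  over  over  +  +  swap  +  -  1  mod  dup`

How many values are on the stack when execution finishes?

11     : 11
-4     : 11 -4
+      : 7
5      : 7 5
+      : 12
negate : -12
56     : -12 56
-2     : -12 56 -2
dup    : -12 56 -2 -2
*      : -12 56 4
69     : -12 56 4 69
+      : -12 56 73
swap   : -12 73 56
over   : -12 73 56 73
over   : -12 73 56 73 56
+      : -12 73 56 129
+      : -12 73 185
swap   : -12 185 73
+      : -12 258
-      : -270
1      : -270 1
mod    : 0
dup    : 0 0

2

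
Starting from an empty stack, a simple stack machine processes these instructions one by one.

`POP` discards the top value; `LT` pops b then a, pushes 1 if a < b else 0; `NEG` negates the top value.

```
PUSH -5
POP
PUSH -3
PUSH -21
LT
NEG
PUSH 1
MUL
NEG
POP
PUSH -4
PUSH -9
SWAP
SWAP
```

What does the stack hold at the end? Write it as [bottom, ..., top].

PUSH -5   [-5]
POP       []
PUSH -3   [-3]
PUSH -21  [-3, -21]
LT        [0]
NEG       [0]
PUSH 1    [0, 1]
MUL       [0]
NEG       [0]
POP       []
PUSH -4   [-4]
PUSH -9   [-4, -9]
SWAP      [-9, -4]
SWAP      [-4, -9]

[-4, -9]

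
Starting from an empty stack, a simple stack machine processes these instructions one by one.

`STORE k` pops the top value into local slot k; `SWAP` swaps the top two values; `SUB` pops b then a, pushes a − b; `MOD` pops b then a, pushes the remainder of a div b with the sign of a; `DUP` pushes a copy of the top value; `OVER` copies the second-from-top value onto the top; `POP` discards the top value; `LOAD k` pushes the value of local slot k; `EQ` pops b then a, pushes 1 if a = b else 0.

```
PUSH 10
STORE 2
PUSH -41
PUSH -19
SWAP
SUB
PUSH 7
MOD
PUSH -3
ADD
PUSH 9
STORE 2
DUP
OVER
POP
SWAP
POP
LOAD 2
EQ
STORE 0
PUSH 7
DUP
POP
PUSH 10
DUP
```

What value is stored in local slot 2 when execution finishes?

9

PUSH 10   [10]
STORE 2   []
PUSH -41  [-41]
PUSH -19  [-41, -19]
SWAP      [-19, -41]
SUB       [22]
PUSH 7    [22, 7]
MOD       [1]
PUSH -3   [1, -3]
ADD       [-2]
PUSH 9    [-2, 9]
STORE 2   [-2]
DUP       [-2, -2]
OVER      [-2, -2, -2]
POP       [-2, -2]
SWAP      [-2, -2]
POP       [-2]
LOAD 2    [-2, 9]
EQ        [0]
STORE 0   []
PUSH 7    [7]
DUP       [7, 7]
POP       [7]
PUSH 10   [7, 10]
DUP       [7, 10, 10]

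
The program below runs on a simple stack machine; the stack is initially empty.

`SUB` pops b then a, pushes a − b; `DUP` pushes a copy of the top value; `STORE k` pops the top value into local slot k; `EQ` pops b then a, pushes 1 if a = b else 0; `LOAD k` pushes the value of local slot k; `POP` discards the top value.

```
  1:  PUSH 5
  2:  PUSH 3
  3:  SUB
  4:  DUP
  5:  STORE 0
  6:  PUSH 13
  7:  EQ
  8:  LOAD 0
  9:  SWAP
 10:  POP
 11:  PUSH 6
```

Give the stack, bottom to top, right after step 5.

[2]

PUSH 5  -> [5]
PUSH 3  -> [5, 3]
SUB     -> [2]
DUP     -> [2, 2]
STORE 0 -> [2]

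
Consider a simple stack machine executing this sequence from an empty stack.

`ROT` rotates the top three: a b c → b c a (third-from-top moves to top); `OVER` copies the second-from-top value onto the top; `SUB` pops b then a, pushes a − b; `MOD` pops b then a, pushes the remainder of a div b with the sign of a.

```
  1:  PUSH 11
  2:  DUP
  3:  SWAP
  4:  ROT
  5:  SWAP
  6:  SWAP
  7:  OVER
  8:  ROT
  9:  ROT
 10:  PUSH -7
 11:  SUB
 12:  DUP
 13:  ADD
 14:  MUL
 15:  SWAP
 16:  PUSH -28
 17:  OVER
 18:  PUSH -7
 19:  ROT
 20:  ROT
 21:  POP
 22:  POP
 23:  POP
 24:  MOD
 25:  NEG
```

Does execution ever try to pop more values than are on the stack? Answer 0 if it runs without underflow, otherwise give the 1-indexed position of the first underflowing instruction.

PUSH 11 -> [11]
DUP     -> [11, 11]
SWAP    -> [11, 11]
ROT  — needs 3 operands, stack has 2 → underflow

4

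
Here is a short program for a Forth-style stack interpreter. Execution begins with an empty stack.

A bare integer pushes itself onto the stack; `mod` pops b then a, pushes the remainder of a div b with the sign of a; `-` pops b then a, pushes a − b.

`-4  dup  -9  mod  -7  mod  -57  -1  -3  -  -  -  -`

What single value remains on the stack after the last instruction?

-59

-4  : -4
dup : -4 -4
-9  : -4 -4 -9
mod : -4 -4
-7  : -4 -4 -7
mod : -4 -4
-57 : -4 -4 -57
-1  : -4 -4 -57 -1
-3  : -4 -4 -57 -1 -3
-   : -4 -4 -57 2
-   : -4 -4 -59
-   : -4 55
-   : -59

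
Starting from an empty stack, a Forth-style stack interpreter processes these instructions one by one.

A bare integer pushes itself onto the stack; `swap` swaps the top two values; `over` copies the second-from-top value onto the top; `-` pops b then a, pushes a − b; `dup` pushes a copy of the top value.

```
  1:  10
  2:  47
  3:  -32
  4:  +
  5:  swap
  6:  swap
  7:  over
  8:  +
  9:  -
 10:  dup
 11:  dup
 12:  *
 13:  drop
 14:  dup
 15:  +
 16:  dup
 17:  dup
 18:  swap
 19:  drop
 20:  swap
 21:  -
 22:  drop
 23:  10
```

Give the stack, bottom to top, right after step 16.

10   : [10]
47   : [10, 47]
-32  : [10, 47, -32]
+    : [10, 15]
swap : [15, 10]
swap : [10, 15]
over : [10, 15, 10]
+    : [10, 25]
-    : [-15]
dup  : [-15, -15]
dup  : [-15, -15, -15]
*    : [-15, 225]
drop : [-15]
dup  : [-15, -15]
+    : [-30]
dup  : [-30, -30]

[-30, -30]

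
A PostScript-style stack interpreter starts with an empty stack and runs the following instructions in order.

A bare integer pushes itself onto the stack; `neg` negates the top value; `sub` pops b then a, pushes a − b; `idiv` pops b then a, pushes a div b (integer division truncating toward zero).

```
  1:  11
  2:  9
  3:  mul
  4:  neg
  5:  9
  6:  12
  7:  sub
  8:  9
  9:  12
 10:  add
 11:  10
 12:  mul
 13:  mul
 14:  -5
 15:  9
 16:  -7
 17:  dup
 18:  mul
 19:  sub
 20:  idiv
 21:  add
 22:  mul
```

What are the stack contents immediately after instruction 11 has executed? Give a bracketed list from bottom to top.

11  → [11]
9   → [11, 9]
mul → [99]
neg → [-99]
9   → [-99, 9]
12  → [-99, 9, 12]
sub → [-99, -3]
9   → [-99, -3, 9]
12  → [-99, -3, 9, 12]
add → [-99, -3, 21]
10  → [-99, -3, 21, 10]

[-99, -3, 21, 10]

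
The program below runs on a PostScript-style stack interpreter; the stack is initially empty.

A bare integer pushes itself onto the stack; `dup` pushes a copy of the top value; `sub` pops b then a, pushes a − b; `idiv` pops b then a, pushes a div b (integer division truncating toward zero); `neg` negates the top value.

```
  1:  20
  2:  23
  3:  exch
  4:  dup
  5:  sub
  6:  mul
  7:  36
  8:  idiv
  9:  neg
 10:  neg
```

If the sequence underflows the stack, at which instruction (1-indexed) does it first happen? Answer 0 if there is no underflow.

0

20    20
23    20 23
exch  23 20
dup   23 20 20
sub   23 0
mul   0
36    0 36
idiv  0
neg   0
neg   0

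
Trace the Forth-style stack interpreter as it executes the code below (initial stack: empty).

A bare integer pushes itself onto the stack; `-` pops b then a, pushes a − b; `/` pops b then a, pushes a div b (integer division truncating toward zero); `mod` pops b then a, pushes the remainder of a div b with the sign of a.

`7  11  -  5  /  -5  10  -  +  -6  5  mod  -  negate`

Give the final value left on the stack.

14

7      : 7
11     : 7 11
-      : -4
5      : -4 5
/      : 0
-5     : 0 -5
10     : 0 -5 10
-      : 0 -15
+      : -15
-6     : -15 -6
5      : -15 -6 5
mod    : -15 -1
-      : -14
negate : 14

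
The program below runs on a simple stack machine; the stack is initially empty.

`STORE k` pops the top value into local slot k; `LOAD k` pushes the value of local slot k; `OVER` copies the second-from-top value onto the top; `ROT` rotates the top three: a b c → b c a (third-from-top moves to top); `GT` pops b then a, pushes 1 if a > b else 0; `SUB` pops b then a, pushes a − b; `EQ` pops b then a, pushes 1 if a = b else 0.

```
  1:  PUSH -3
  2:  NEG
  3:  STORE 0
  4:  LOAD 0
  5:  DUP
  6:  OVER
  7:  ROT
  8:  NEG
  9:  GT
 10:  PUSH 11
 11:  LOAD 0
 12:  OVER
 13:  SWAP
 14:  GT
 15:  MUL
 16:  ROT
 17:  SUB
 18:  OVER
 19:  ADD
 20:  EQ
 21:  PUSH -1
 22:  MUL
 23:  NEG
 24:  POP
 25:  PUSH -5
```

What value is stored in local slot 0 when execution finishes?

3

PUSH -3  -3
NEG      3
STORE 0  (empty)
LOAD 0   3
DUP      3 3
OVER     3 3 3
ROT      3 3 3
NEG      3 3 -3
GT       3 1
PUSH 11  3 1 11
LOAD 0   3 1 11 3
OVER     3 1 11 3 11
SWAP     3 1 11 11 3
GT       3 1 11 1
MUL      3 1 11
ROT      1 11 3
SUB      1 8
OVER     1 8 1
ADD      1 9
EQ       0
PUSH -1  0 -1
MUL      0
NEG      0
POP      (empty)
PUSH -5  -5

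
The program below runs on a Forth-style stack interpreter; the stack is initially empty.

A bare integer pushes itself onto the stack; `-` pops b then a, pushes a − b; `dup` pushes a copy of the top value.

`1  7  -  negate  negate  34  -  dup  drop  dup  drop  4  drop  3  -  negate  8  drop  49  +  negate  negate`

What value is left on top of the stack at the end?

1       [1]
7       [1, 7]
-       [-6]
negate  [6]
negate  [-6]
34      [-6, 34]
-       [-40]
dup     [-40, -40]
drop    [-40]
dup     [-40, -40]
drop    [-40]
4       [-40, 4]
drop    [-40]
3       [-40, 3]
-       [-43]
negate  [43]
8       [43, 8]
drop    [43]
49      [43, 49]
+       [92]
negate  [-92]
negate  [92]

92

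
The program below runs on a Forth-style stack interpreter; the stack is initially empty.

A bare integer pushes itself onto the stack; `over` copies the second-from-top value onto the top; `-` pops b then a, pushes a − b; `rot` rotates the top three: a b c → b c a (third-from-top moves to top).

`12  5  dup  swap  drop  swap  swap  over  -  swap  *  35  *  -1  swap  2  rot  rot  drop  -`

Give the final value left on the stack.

12    [12]
5     [12, 5]
dup   [12, 5, 5]
swap  [12, 5, 5]
drop  [12, 5]
swap  [5, 12]
swap  [12, 5]
over  [12, 5, 12]
-     [12, -7]
swap  [-7, 12]
*     [-84]
35    [-84, 35]
*     [-2940]
-1    [-2940, -1]
swap  [-1, -2940]
2     [-1, -2940, 2]
rot   [-2940, 2, -1]
rot   [2, -1, -2940]
drop  [2, -1]
-     [3]

3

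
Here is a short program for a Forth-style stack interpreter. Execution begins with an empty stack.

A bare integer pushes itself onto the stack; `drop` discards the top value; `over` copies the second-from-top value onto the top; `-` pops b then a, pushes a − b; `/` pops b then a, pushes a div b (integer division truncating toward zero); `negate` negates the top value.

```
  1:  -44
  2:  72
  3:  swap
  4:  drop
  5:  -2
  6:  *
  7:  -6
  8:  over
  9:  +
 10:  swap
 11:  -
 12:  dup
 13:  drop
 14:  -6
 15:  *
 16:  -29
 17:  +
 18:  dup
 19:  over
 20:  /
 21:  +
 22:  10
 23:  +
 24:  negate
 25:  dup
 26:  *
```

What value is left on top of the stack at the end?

324

-44    → -44
72     → -44 72
swap   → 72 -44
drop   → 72
-2     → 72 -2
*      → -144
-6     → -144 -6
over   → -144 -6 -144
+      → -144 -150
swap   → -150 -144
-      → -6
dup    → -6 -6
drop   → -6
-6     → -6 -6
*      → 36
-29    → 36 -29
+      → 7
dup    → 7 7
over   → 7 7 7
/      → 7 1
+      → 8
10     → 8 10
+      → 18
negate → -18
dup    → -18 -18
*      → 324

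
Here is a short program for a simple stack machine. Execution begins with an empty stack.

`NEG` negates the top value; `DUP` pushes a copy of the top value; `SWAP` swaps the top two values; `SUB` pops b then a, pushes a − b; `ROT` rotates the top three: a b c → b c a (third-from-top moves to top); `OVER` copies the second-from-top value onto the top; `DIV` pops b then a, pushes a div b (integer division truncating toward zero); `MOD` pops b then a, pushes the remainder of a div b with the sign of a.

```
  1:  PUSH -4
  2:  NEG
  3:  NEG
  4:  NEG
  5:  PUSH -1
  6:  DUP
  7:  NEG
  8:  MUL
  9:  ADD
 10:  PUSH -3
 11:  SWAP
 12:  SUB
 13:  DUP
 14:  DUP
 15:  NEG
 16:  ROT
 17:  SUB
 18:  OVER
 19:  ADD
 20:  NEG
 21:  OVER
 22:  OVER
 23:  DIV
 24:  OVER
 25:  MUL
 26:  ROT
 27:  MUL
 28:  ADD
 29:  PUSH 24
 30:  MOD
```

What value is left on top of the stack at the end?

PUSH -4  -4
NEG      4
NEG      -4
NEG      4
PUSH -1  4 -1
DUP      4 -1 -1
NEG      4 -1 1
MUL      4 -1
ADD      3
PUSH -3  3 -3
SWAP     -3 3
SUB      -6
DUP      -6 -6
DUP      -6 -6 -6
NEG      -6 -6 6
ROT      -6 6 -6
SUB      -6 12
OVER     -6 12 -6
ADD      -6 6
NEG      -6 -6
OVER     -6 -6 -6
OVER     -6 -6 -6 -6
DIV      -6 -6 1
OVER     -6 -6 1 -6
MUL      -6 -6 -6
ROT      -6 -6 -6
MUL      -6 36
ADD      30
PUSH 24  30 24
MOD      6

6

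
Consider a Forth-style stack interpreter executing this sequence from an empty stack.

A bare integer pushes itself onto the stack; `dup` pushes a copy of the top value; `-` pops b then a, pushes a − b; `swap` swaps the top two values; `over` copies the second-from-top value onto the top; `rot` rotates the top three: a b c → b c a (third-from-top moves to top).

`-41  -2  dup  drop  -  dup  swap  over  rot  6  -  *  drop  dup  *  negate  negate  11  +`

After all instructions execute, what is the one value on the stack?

-41    : -41
-2     : -41 -2
dup    : -41 -2 -2
drop   : -41 -2
-      : -39
dup    : -39 -39
swap   : -39 -39
over   : -39 -39 -39
rot    : -39 -39 -39
6      : -39 -39 -39 6
-      : -39 -39 -45
*      : -39 1755
drop   : -39
dup    : -39 -39
*      : 1521
negate : -1521
negate : 1521
11     : 1521 11
+      : 1532

1532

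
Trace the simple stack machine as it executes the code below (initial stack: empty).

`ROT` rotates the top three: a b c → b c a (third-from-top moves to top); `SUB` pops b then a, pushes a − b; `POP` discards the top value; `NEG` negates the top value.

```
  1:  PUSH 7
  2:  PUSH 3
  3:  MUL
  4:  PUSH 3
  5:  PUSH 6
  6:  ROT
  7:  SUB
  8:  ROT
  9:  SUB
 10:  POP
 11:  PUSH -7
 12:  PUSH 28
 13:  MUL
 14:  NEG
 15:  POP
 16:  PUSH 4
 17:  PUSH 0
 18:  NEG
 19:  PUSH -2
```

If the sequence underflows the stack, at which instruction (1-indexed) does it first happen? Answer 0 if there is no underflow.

PUSH 7 -> 7
PUSH 3 -> 7 3
MUL    -> 21
PUSH 3 -> 21 3
PUSH 6 -> 21 3 6
ROT    -> 3 6 21
SUB    -> 3 -15
ROT  — needs 3 operands, stack has 2 → underflow

8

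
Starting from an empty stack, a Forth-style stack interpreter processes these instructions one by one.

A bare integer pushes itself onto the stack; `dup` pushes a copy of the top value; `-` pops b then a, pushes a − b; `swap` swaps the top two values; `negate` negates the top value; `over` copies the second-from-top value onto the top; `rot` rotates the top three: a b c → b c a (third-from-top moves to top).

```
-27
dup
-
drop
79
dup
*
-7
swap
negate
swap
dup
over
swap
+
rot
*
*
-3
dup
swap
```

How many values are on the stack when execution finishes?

-27    -> -27
dup    -> -27 -27
-      -> 0
drop   -> (empty)
79     -> 79
dup    -> 79 79
*      -> 6241
-7     -> 6241 -7
swap   -> -7 6241
negate -> -7 -6241
swap   -> -6241 -7
dup    -> -6241 -7 -7
over   -> -6241 -7 -7 -7
swap   -> -6241 -7 -7 -7
+      -> -6241 -7 -14
rot    -> -7 -14 -6241
*      -> -7 87374
*      -> -611618
-3     -> -611618 -3
dup    -> -611618 -3 -3
swap   -> -611618 -3 -3

3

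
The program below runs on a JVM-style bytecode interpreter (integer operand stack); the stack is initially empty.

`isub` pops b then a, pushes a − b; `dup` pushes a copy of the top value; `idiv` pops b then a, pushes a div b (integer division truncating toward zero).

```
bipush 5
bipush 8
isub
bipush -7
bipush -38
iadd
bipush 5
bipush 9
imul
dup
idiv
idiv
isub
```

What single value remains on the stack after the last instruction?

bipush 5    5
bipush 8    5 8
isub        -3
bipush -7   -3 -7
bipush -38  -3 -7 -38
iadd        -3 -45
bipush 5    -3 -45 5
bipush 9    -3 -45 5 9
imul        -3 -45 45
dup         -3 -45 45 45
idiv        -3 -45 1
idiv        -3 -45
isub        42

42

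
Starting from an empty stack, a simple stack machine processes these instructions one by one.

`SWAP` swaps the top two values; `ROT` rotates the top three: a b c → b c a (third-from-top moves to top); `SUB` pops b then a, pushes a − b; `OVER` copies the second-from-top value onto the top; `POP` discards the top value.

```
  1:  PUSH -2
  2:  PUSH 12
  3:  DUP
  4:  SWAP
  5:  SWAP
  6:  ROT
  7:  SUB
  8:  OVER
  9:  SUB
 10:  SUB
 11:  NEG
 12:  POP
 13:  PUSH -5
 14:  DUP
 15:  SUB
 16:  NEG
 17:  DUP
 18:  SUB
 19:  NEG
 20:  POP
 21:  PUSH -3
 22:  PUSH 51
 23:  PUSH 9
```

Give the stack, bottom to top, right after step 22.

PUSH -2 → -2
PUSH 12 → -2 12
DUP     → -2 12 12
SWAP    → -2 12 12
SWAP    → -2 12 12
ROT     → 12 12 -2
SUB     → 12 14
OVER    → 12 14 12
SUB     → 12 2
SUB     → 10
NEG     → -10
POP     → (empty)
PUSH -5 → -5
DUP     → -5 -5
SUB     → 0
NEG     → 0
DUP     → 0 0
SUB     → 0
NEG     → 0
POP     → (empty)
PUSH -3 → -3
PUSH 51 → -3 51

[-3, 51]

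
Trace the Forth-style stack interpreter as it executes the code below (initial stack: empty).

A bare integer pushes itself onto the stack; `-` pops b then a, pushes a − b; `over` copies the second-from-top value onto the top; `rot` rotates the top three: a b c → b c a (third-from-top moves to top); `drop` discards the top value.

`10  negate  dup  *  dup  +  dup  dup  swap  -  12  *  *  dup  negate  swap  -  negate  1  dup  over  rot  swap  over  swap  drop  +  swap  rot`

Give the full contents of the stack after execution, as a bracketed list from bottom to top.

[2, 1, 0]

10     → 10
negate → -10
dup    → -10 -10
*      → 100
dup    → 100 100
+      → 200
dup    → 200 200
dup    → 200 200 200
swap   → 200 200 200
-      → 200 0
12     → 200 0 12
*      → 200 0
*      → 0
dup    → 0 0
negate → 0 0
swap   → 0 0
-      → 0
negate → 0
1      → 0 1
dup    → 0 1 1
over   → 0 1 1 1
rot    → 0 1 1 1
swap   → 0 1 1 1
over   → 0 1 1 1 1
swap   → 0 1 1 1 1
drop   → 0 1 1 1
+      → 0 1 2
swap   → 0 2 1
rot    → 2 1 0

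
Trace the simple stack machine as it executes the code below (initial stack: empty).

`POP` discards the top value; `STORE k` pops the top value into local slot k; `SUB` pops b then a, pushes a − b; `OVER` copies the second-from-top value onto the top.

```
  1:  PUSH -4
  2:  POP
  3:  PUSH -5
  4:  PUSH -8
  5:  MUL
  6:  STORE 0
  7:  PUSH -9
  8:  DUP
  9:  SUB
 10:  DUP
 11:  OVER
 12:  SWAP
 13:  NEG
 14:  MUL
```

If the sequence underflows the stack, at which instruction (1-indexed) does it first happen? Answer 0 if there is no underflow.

0

PUSH -4 -> -4
POP     -> (empty)
PUSH -5 -> -5
PUSH -8 -> -5 -8
MUL     -> 40
STORE 0 -> (empty)
PUSH -9 -> -9
DUP     -> -9 -9
SUB     -> 0
DUP     -> 0 0
OVER    -> 0 0 0
SWAP    -> 0 0 0
NEG     -> 0 0 0
MUL     -> 0 0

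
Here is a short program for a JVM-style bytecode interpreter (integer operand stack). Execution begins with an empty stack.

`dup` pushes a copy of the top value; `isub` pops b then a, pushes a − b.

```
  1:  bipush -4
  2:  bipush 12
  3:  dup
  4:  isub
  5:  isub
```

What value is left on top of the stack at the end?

-4

bipush -4 -> [-4]
bipush 12 -> [-4, 12]
dup       -> [-4, 12, 12]
isub      -> [-4, 0]
isub      -> [-4]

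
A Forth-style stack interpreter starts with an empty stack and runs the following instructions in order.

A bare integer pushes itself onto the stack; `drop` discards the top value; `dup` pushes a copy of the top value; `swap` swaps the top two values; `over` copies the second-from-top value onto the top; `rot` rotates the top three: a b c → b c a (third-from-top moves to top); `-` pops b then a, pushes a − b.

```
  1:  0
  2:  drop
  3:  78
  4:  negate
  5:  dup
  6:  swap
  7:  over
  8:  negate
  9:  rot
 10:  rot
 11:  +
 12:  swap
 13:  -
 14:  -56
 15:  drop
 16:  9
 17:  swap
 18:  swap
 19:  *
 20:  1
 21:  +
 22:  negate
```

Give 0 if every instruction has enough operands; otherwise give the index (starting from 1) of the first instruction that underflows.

0       0
drop    (empty)
78      78
negate  -78
dup     -78 -78
swap    -78 -78
over    -78 -78 -78
negate  -78 -78 78
rot     -78 78 -78
rot     78 -78 -78
+       78 -156
swap    -156 78
-       -234
-56     -234 -56
drop    -234
9       -234 9
swap    9 -234
swap    -234 9
*       -2106
1       -2106 1
+       -2105
negate  2105

0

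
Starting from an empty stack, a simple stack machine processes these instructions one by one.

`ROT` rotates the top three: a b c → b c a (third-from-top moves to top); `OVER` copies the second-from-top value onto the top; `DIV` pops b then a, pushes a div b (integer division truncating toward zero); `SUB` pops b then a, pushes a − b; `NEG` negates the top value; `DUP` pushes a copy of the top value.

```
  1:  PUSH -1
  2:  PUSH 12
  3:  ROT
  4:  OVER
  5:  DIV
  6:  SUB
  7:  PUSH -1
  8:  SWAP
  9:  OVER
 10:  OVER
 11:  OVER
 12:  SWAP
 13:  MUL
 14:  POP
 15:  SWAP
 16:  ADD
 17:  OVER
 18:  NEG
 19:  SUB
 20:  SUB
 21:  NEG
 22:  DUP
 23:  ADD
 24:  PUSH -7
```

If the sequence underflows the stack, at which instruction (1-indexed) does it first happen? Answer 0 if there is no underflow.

PUSH -1 : -1
PUSH 12 : -1 12
ROT  — needs 3 operands, stack has 2 → underflow

3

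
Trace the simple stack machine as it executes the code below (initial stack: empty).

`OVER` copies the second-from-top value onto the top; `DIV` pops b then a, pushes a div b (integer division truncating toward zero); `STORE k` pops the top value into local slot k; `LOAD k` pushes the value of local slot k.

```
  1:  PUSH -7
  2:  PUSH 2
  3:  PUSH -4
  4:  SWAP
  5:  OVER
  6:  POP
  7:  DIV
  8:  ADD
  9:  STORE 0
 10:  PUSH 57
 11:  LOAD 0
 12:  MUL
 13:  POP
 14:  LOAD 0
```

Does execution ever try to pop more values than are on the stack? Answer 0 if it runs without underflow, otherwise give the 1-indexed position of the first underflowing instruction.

0

PUSH -7  [-7]
PUSH 2   [-7, 2]
PUSH -4  [-7, 2, -4]
SWAP     [-7, -4, 2]
OVER     [-7, -4, 2, -4]
POP      [-7, -4, 2]
DIV      [-7, -2]
ADD      [-9]
STORE 0  []
PUSH 57  [57]
LOAD 0   [57, -9]
MUL      [-513]
POP      []
LOAD 0   [-9]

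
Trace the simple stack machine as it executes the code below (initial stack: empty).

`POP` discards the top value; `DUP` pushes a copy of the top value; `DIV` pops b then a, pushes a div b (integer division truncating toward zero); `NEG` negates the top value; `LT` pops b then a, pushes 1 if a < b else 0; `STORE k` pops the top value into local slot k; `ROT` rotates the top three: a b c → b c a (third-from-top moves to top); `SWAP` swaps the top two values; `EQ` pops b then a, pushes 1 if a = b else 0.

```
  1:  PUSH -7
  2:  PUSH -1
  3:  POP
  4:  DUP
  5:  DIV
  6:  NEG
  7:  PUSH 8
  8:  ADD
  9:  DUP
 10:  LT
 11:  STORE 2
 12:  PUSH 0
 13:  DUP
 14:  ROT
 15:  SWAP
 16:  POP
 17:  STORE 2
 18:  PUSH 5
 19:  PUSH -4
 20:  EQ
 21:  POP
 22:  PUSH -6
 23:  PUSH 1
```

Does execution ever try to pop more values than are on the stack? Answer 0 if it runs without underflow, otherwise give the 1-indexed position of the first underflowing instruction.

PUSH -7 -> [-7]
PUSH -1 -> [-7, -1]
POP     -> [-7]
DUP     -> [-7, -7]
DIV     -> [1]
NEG     -> [-1]
PUSH 8  -> [-1, 8]
ADD     -> [7]
DUP     -> [7, 7]
LT      -> [0]
STORE 2 -> []
PUSH 0  -> [0]
DUP     -> [0, 0]
ROT  — needs 3 operands, stack has 2 → underflow

14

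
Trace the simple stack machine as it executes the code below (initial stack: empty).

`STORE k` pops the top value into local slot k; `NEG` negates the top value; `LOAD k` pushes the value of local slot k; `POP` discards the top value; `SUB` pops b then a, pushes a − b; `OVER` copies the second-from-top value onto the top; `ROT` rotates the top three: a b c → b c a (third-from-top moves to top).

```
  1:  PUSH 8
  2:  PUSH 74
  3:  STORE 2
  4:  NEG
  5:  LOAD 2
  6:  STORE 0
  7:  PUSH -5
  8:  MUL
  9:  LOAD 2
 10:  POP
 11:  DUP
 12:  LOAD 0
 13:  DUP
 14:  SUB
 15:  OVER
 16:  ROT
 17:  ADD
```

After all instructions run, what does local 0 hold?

PUSH 8   8
PUSH 74  8 74
STORE 2  8
NEG      -8
LOAD 2   -8 74
STORE 0  -8
PUSH -5  -8 -5
MUL      40
LOAD 2   40 74
POP      40
DUP      40 40
LOAD 0   40 40 74
DUP      40 40 74 74
SUB      40 40 0
OVER     40 40 0 40
ROT      40 0 40 40
ADD      40 0 80

74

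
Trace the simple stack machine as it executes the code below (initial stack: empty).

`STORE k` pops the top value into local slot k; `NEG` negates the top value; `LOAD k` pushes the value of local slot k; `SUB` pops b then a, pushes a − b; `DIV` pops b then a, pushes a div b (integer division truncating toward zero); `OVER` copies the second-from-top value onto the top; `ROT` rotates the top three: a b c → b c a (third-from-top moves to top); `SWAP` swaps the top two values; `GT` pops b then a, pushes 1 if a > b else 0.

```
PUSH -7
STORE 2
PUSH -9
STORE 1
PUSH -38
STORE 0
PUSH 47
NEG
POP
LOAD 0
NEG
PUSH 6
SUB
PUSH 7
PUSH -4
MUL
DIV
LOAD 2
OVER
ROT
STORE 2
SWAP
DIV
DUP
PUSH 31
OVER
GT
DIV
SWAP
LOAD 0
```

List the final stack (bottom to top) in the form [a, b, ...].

[0, 0, -38]

PUSH -7  -> [-7]
STORE 2  -> []
PUSH -9  -> [-9]
STORE 1  -> []
PUSH -38 -> [-38]
STORE 0  -> []
PUSH 47  -> [47]
NEG      -> [-47]
POP      -> []
LOAD 0   -> [-38]
NEG      -> [38]
PUSH 6   -> [38, 6]
SUB      -> [32]
PUSH 7   -> [32, 7]
PUSH -4  -> [32, 7, -4]
MUL      -> [32, -28]
DIV      -> [-1]
LOAD 2   -> [-1, -7]
OVER     -> [-1, -7, -1]
ROT      -> [-7, -1, -1]
STORE 2  -> [-7, -1]
SWAP     -> [-1, -7]
DIV      -> [0]
DUP      -> [0, 0]
PUSH 31  -> [0, 0, 31]
OVER     -> [0, 0, 31, 0]
GT       -> [0, 0, 1]
DIV      -> [0, 0]
SWAP     -> [0, 0]
LOAD 0   -> [0, 0, -38]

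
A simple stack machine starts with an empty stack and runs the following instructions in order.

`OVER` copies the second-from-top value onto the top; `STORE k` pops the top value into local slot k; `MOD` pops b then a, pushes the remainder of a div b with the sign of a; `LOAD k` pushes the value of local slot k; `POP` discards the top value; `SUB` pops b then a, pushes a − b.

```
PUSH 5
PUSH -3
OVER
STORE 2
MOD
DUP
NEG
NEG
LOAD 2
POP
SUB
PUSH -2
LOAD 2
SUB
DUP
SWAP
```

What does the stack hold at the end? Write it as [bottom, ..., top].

PUSH 5  → [5]
PUSH -3 → [5, -3]
OVER    → [5, -3, 5]
STORE 2 → [5, -3]
MOD     → [2]
DUP     → [2, 2]
NEG     → [2, -2]
NEG     → [2, 2]
LOAD 2  → [2, 2, 5]
POP     → [2, 2]
SUB     → [0]
PUSH -2 → [0, -2]
LOAD 2  → [0, -2, 5]
SUB     → [0, -7]
DUP     → [0, -7, -7]
SWAP    → [0, -7, -7]

[0, -7, -7]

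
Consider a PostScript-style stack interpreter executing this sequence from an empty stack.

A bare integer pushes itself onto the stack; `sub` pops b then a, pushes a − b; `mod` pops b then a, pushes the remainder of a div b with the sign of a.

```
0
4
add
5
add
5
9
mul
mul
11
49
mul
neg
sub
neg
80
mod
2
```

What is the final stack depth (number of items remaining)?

0   : [0]
4   : [0, 4]
add : [4]
5   : [4, 5]
add : [9]
5   : [9, 5]
9   : [9, 5, 9]
mul : [9, 45]
mul : [405]
11  : [405, 11]
49  : [405, 11, 49]
mul : [405, 539]
neg : [405, -539]
sub : [944]
neg : [-944]
80  : [-944, 80]
mod : [-64]
2   : [-64, 2]

2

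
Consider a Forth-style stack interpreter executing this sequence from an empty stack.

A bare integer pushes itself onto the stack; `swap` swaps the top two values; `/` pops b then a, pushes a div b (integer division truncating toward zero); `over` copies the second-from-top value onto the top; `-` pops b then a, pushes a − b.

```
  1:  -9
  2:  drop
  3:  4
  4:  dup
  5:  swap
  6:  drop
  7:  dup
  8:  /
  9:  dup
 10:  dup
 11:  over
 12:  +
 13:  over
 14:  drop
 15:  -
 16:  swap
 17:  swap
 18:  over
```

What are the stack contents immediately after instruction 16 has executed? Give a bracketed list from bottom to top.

-9   : -9
drop : (empty)
4    : 4
dup  : 4 4
swap : 4 4
drop : 4
dup  : 4 4
/    : 1
dup  : 1 1
dup  : 1 1 1
over : 1 1 1 1
+    : 1 1 2
over : 1 1 2 1
drop : 1 1 2
-    : 1 -1
swap : -1 1

[-1, 1]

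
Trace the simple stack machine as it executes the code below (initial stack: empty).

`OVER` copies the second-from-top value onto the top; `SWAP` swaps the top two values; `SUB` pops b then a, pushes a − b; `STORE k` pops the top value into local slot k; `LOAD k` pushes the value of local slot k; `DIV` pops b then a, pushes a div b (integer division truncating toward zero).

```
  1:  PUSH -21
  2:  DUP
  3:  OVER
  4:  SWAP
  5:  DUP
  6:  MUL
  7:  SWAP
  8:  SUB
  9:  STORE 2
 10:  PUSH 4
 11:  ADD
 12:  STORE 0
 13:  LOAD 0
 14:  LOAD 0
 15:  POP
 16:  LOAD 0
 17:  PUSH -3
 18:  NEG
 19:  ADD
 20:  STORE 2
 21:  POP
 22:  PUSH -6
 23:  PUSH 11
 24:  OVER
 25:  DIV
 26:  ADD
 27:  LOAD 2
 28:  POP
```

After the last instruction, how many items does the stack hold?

PUSH -21 : [-21]
DUP      : [-21, -21]
OVER     : [-21, -21, -21]
SWAP     : [-21, -21, -21]
DUP      : [-21, -21, -21, -21]
MUL      : [-21, -21, 441]
SWAP     : [-21, 441, -21]
SUB      : [-21, 462]
STORE 2  : [-21]
PUSH 4   : [-21, 4]
ADD      : [-17]
STORE 0  : []
LOAD 0   : [-17]
LOAD 0   : [-17, -17]
POP      : [-17]
LOAD 0   : [-17, -17]
PUSH -3  : [-17, -17, -3]
NEG      : [-17, -17, 3]
ADD      : [-17, -14]
STORE 2  : [-17]
POP      : []
PUSH -6  : [-6]
PUSH 11  : [-6, 11]
OVER     : [-6, 11, -6]
DIV      : [-6, -1]
ADD      : [-7]
LOAD 2   : [-7, -14]
POP      : [-7]

1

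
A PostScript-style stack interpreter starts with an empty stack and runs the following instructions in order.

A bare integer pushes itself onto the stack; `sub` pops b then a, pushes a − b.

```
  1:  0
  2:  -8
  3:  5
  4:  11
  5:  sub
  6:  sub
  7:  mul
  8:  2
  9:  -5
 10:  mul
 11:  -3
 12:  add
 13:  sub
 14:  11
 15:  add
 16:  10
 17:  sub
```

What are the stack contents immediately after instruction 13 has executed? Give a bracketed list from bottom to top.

[13]

0   : [0]
-8  : [0, -8]
5   : [0, -8, 5]
11  : [0, -8, 5, 11]
sub : [0, -8, -6]
sub : [0, -2]
mul : [0]
2   : [0, 2]
-5  : [0, 2, -5]
mul : [0, -10]
-3  : [0, -10, -3]
add : [0, -13]
sub : [13]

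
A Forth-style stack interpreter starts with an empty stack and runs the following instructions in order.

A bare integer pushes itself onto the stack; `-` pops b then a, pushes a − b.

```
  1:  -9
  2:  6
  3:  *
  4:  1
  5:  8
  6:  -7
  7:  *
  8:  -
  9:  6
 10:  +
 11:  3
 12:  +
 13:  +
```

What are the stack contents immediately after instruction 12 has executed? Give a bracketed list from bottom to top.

-9 -> -9
6  -> -9 6
*  -> -54
1  -> -54 1
8  -> -54 1 8
-7 -> -54 1 8 -7
*  -> -54 1 -56
-  -> -54 57
6  -> -54 57 6
+  -> -54 63
3  -> -54 63 3
+  -> -54 66

[-54, 66]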